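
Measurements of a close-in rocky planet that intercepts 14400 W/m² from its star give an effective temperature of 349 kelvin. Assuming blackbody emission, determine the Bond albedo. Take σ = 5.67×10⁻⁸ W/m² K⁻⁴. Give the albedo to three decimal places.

Energy balance: S(1−α)/4 = σT⁴, so 1−α = 4σT⁴/S.
σT⁴ = 841.2 W/m², so 4σT⁴ = 3365 W/m².
1−α = 3365/14400 = 0.2337, so α = 0.7663.

0.766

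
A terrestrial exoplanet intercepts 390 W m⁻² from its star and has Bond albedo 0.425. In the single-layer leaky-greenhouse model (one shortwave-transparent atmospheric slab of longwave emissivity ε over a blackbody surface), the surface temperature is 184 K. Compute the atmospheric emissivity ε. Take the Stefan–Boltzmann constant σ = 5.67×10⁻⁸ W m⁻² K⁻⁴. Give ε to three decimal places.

0.275

Effective temperature: T_e = [S(1−α)/(4σ)]^(1/4) = 177.3 K.
Inverting T_s⁴ = 2T_e⁴/(2−ε): (T_e/T_s)⁴ = 0.8626, so ε = 2(1 − 0.8626) = 0.2748.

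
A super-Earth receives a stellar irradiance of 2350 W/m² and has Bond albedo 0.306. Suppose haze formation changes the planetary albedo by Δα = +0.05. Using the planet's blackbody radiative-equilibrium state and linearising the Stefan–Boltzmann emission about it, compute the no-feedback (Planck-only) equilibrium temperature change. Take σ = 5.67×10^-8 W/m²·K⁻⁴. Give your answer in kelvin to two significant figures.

Unperturbed T_e = [2350·(1−0.306)/(4σ)]^¼ = 291.2 K.
The change in absorbed flux is Δ[S(1−α)/4] = −SΔα/4 = -29.38 W/m².
Planck response: λ_P = 4σT_e³ = 4·5.67×10⁻⁸·(291.2)³ = 5.601 W/m²/K.
So ΔT₀ = -29.38/5.601 = -5.25 K.

-5.2 K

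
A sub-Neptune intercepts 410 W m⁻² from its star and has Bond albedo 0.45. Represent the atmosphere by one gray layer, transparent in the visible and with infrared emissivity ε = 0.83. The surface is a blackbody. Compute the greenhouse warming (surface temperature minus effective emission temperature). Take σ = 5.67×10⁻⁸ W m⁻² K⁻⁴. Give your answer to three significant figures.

25.5 K

At the top of the atmosphere, σT_e⁴ = S(1−α)/4 = 56.38 W m⁻², giving T_e = 177.6 K.
The surface balance (absorbed SW + ε·downward IR = σT_s⁴) with T_a⁴ = T_s⁴/2 reduces to T_s = T_e·[2/(2−ε)]^¼ = 203.0 K.
The atmosphere warms the surface by 25.47 K.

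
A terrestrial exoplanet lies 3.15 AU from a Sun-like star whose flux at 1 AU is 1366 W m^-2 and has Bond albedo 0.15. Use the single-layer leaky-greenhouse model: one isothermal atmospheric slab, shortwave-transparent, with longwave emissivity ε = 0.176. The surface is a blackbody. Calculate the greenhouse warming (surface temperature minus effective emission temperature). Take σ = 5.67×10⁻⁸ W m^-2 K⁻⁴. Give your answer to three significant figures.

Flux at the orbit: S = 1366/(3.15)² = 137.7 W m^-2.
At the top of the atmosphere, σT_e⁴ = S(1−α)/4 = 29.25 W m^-2, giving T_e = 150.7 K.
The surface balance (absorbed SW + ε·downward IR = σT_s⁴) with T_a⁴ = T_s⁴/2 reduces to T_s = T_e·[2/(2−ε)]^¼ = 154.2 K.
The atmosphere warms the surface by 3.511 K.

3.51 K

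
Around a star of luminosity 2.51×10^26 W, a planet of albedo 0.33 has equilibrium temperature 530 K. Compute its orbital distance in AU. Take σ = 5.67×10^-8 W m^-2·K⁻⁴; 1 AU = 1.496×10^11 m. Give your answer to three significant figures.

Required flux: S = 4σT⁴/(1−α) = 26710 W m^-2.
S = L/(4πd²) → d = √(L/4πS) = √(2.51×10^26/(4π·26710)) = 2.735×10^10 m = 0.1828 AU.

0.183 AU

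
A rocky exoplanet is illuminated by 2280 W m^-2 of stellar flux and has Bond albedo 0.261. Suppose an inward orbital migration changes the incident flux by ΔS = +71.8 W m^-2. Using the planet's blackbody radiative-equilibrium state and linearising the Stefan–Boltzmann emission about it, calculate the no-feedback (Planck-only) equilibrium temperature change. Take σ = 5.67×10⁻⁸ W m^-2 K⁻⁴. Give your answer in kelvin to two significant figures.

Unperturbed T_e = [2280·(1−0.261)/(4σ)]^¼ = 293.6 K.
TOA radiative forcing: ΔF = (1−α)ΔS/4 = 0.739·(+71.8)/4 = 13.27 W m^-2.
The Planck feedback parameter is 4σT_e³ = 5.739 W m^-2/K.
Hence the no-feedback warming is ΔF/(4σT_e³) = 2.31 K.

2.3 K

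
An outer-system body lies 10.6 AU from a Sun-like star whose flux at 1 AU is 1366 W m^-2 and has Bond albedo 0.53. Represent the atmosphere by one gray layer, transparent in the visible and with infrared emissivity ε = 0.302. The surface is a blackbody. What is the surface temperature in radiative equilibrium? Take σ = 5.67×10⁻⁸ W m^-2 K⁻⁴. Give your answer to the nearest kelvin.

Flux at the orbit: S = 1366/(10.6)² = 12.16 W m^-2.
Effective emission temperature (TOA balance): σT_e⁴ = S(1−α)/4 = 1.428 W m^-2 → T_e = 70.85 K.
Surface balance with a leaky layer gives σT_s⁴ = σT_e⁴·2/(2−ε), so T_s = T_e·[2/(2−0.302)]^(1/4) = 73.81 K.

74 K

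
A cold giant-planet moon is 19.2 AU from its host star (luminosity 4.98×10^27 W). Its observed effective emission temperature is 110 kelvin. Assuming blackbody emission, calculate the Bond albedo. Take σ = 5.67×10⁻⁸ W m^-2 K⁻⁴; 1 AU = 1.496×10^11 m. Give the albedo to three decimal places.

0.309

Orbital distance: d = 19.2 AU = 2.872×10^12 m.
S = L/(4πd²) = 48.03 W m^-2.
Rearranging the radiative balance, α = 1 − 4σT⁴/S.
σT⁴ = 8.301 W m^-2, so 4σT⁴ = 33.21 W m^-2.
Hence α = 1 − 33.21/48.03 = 0.3087.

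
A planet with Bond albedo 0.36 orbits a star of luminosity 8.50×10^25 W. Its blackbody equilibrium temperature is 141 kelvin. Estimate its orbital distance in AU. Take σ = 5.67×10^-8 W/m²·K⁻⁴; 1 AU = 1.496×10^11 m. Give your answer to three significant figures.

1.47 AU

Required flux: S = 4σT⁴/(1−α) = 140.1 W/m².
Then d = [L/(4πS)]^(1/2) = 2.198×10^11 m, i.e. 1.469 AU.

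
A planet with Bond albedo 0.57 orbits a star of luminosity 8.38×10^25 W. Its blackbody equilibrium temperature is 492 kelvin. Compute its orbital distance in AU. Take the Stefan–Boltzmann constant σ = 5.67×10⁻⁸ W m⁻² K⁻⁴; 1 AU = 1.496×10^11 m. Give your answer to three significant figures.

0.0982 AU

Required flux: S = 4σT⁴/(1−α) = 30910 W m⁻².
From L = 4πd²S, d = √(8.38×10^25/(4π·30910)) = 1.469×10^10 m = 0.09819 AU.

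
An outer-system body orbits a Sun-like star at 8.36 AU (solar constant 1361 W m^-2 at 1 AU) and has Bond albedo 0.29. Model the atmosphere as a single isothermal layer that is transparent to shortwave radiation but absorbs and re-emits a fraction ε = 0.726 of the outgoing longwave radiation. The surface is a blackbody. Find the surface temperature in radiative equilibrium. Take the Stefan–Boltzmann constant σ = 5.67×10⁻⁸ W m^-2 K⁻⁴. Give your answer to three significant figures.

98.9 K

Irradiance scales as 1/d², so S = 1361 W m^-2 × (1/8.36)² = 19.47 W m^-2.
Effective emission temperature (TOA balance): σT_e⁴ = S(1−α)/4 = 3.457 W m^-2 → T_e = 88.36 K.
Surface balance with a leaky layer gives σT_s⁴ = σT_e⁴·2/(2−ε), so T_s = T_e·[2/(2−0.726)]^(1/4) = 98.91 K.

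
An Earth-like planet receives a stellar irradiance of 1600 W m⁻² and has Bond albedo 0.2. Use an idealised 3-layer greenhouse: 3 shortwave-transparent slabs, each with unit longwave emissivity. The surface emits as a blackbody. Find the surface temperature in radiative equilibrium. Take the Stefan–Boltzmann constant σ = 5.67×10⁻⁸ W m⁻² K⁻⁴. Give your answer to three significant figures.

388 K

OLR = S(1−α)/4 = 320.0 W m⁻²; the top layer radiates at T_e = 274.1 K.
Layer-by-layer balance gives σT_s⁴ = (N+1)σT_e⁴, so T_s = 4^¼·274.1 = 387.6 K.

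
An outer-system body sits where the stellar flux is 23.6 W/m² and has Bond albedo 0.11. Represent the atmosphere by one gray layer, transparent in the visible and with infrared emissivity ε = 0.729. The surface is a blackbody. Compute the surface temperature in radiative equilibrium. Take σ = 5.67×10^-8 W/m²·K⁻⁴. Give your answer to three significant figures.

110 kelvin

At the top of the atmosphere, σT_e⁴ = S(1−α)/4 = 5.251 W/m², giving T_e = 98.10 K.
For a single slab of emissivity ε, T_s⁴ = 2T_e⁴/(2−ε); thus T_s = 98.10·(1.574)^(1/4) = 109.9 K.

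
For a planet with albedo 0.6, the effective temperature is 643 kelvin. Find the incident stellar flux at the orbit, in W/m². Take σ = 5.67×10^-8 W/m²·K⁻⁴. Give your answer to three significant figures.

From S(1−α)/4 = σT⁴: S = 4σT⁴/(1−α).
The emitted flux is σT⁴ = 9692 W/m².
S = 4·9692/0.4 = 96920 W/m².

96900 W/m²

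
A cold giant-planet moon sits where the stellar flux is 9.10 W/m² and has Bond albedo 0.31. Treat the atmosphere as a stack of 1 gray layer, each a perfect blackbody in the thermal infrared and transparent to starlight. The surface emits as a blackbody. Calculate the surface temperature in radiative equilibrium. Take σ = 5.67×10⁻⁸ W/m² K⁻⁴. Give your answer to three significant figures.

86.3 K

Top-of-atmosphere balance: σT_e⁴ = S(1−α)/4 = 1.570 W/m² → T_e = 72.54 K.
With N = 1 opaque layers, T_s = (N+1)^(1/4)·T_e = 2^(1/4)·72.54 = 86.26 K.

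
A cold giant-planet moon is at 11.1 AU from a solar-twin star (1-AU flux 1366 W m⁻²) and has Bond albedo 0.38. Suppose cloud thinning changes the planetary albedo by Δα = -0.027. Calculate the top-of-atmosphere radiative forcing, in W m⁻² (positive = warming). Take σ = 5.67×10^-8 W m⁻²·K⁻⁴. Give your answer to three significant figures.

By the inverse-square law, S = 1366/11.1² = 11.09 W m⁻².
TOA radiative forcing: ΔF = −S·Δα/4 = −11.09·(-0.027)/4 = 0.07484 W m⁻².

0.0748 W m⁻²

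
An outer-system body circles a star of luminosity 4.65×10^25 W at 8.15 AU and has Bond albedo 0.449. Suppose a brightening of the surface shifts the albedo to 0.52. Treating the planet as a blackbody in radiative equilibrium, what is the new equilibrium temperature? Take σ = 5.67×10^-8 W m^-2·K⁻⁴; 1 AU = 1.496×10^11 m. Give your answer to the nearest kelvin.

48 K

Orbital distance: d = 8.15 AU = 1.219×10^12 m.
Spreading L over a sphere of radius d: S = 4.65×10^25/(4π·1.22×10^12²) = 2.489 W m^-2.
New equilibrium: T₂ = [(1−0.52)·2.489/(4σ)]^(1/4) = 47.91 K.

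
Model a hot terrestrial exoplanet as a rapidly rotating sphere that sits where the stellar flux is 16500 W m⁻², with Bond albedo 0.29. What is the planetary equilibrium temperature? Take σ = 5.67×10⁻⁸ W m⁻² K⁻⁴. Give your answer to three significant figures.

477 K

Averaging over the sphere, the absorbed flux is S(1−α)/4 = 2929 W m⁻².
Set σT⁴ = 2929 → T = (2929/σ)^(1/4) = 476.7 K.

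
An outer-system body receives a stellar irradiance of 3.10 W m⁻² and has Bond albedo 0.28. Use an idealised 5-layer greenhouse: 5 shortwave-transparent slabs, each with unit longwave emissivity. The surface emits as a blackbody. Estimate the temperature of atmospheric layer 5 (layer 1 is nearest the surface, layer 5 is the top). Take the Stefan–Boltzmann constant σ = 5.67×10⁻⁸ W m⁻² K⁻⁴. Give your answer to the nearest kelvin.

OLR = S(1−α)/4 = 0.5580 W m⁻²; the top layer radiates at T_e = 56.01 K.
Each opaque layer satisfies 2T_j⁴ = T_{j−1}⁴ + T_{j+1}⁴, giving T_k⁴ = (N+1−k)T_e⁴.
T_5 = (1)^(1/4)·56.01 = 56.01 K.

56 kelvin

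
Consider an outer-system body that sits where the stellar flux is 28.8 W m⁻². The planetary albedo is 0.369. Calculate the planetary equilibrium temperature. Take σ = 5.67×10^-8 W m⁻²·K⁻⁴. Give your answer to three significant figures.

94.6 kelvin

The planet absorbs (1−α)S over its disc πR² and re-emits over 4πR², so the mean absorbed flux is (1−0.369)·28.80/4 = 4.543 W m⁻².
Set σT⁴ = 4.543 → T = (4.543/σ)^(1/4) = 94.61 K.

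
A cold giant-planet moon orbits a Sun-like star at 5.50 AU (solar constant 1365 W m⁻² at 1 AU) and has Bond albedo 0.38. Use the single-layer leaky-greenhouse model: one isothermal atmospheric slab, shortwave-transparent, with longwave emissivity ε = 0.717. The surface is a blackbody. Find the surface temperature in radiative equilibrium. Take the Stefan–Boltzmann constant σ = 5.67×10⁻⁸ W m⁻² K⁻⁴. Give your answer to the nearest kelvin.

118 K

Flux at the orbit: S = 1365/(5.50)² = 45.12 W m⁻².
At the top of the atmosphere, σT_e⁴ = S(1−α)/4 = 6.994 W m⁻², giving T_e = 105.4 K.
The surface balance (absorbed SW + ε·downward IR = σT_s⁴) with T_a⁴ = T_s⁴/2 reduces to T_s = T_e·[2/(2−ε)]^¼ = 117.8 K.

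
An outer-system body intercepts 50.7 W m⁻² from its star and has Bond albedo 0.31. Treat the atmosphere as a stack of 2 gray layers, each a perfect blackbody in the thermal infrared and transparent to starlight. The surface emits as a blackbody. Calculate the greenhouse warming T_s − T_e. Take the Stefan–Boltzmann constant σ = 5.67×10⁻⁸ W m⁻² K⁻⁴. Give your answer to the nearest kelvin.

The effective emission temperature is T_e = [S(1−α)/(4σ)]^¼ = 111.4 K.
Surface: T_s = (3)^¼·T_e = 146.7 K.
So the greenhouse effect raises the surface by 146.7 − 111.4 = 35.22 K.

35 kelvin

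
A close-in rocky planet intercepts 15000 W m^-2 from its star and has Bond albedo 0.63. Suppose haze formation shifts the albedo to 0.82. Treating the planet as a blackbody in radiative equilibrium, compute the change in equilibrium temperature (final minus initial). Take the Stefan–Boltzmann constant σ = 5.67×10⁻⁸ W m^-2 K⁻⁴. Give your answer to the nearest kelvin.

Initial: T₁ = [S(1−0.63)/(4σ)]^(1/4) = 395.5 K.
After:  T₂ = [15000·0.18/(4σ)]^(1/4) = 330.3 K.
ΔT = T₂ − T₁ = -65.20 K.

-65 kelvin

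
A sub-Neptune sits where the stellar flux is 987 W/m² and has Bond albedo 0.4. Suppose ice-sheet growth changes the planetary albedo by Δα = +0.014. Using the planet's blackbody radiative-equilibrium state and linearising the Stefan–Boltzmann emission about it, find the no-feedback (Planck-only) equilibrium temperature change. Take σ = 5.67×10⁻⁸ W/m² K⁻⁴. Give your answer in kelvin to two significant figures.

-1.3 kelvin

Unperturbed T_e = [987.0·(1−0.4)/(4σ)]^¼ = 226.1 K.
TOA radiative forcing: ΔF = −S·Δα/4 = −987.0·(+0.014)/4 = -3.454 W/m².
Linearising σT⁴ gives d(σT⁴)/dT = 4σT_e³ = 2.620 W/m² per K.
So ΔT₀ = -3.454/2.620 = -1.32 K.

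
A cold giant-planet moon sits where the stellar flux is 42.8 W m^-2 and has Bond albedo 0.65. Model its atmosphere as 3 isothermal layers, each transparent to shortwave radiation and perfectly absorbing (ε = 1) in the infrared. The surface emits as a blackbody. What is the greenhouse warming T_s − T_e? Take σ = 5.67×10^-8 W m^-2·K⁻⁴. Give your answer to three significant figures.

37.3 K

Top-of-atmosphere balance: σT_e⁴ = S(1−α)/4 = 3.745 W m^-2 → T_e = 90.15 K.
Surface: T_s = (4)^¼·T_e = 127.5 K.
So the greenhouse effect raises the surface by 127.5 − 90.15 = 37.34 K.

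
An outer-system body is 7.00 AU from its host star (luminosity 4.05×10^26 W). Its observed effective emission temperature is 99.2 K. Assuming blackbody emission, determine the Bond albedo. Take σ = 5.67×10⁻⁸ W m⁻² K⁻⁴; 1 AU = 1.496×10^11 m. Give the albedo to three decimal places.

0.253

Orbital distance: d = 7.00 AU = 1.047×10^12 m.
Flux at the orbit: S = L/(4πd²) = 4.05×10^26/(4π·(1.05×10^12)²) = 29.39 W m⁻².
Energy balance: S(1−α)/4 = σT⁴, so 1−α = 4σT⁴/S.
4σT⁴ = 4·5.67×10⁻⁸·(99.2)⁴ = 21.96 W m⁻².
1−α = 21.96/29.39 = 0.7473, so α = 0.2527.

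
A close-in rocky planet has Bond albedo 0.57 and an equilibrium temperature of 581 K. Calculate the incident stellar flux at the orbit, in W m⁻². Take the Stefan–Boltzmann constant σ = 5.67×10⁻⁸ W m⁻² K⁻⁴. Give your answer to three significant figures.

60100 W m⁻²

From S(1−α)/4 = σT⁴: S = 4σT⁴/(1−α).
The emitted flux is σT⁴ = 6461 W m⁻².
So S = 4×6461/(1−0.57) = 60100 W m⁻².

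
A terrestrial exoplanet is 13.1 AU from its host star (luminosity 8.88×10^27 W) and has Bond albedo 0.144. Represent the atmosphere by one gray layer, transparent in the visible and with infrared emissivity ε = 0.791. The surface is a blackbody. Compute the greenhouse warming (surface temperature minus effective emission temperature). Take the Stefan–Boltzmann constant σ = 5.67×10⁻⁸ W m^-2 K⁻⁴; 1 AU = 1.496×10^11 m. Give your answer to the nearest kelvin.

22 K

Orbital distance: d = 13.1 AU = 1.960×10^12 m.
S = L/(4πd²) = 184.0 W m^-2.
The planet radiates to space at T_e = [S(1−α)/(4σ)]^(1/4) = 162.3 K.
The surface balance (absorbed SW + ε·downward IR = σT_s⁴) with T_a⁴ = T_s⁴/2 reduces to T_s = T_e·[2/(2−ε)]^¼ = 184.1 K.
Greenhouse warming: T_s − T_e = 21.77 K.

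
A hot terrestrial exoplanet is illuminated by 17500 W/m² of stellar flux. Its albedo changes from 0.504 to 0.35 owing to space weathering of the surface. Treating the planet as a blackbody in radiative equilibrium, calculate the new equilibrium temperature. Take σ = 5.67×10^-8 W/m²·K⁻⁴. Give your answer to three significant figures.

473 K

With the new albedo, S(1−α₂)/4 = 2844 W/m², so T₂ = 473.2 K.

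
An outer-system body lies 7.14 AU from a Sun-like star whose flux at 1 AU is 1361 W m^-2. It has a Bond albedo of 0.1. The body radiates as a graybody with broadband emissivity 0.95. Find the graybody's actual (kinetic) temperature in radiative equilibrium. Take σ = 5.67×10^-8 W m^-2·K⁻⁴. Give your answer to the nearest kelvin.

Flux at the orbit: S = 1361/(7.14)² = 26.70 W m^-2.
Averaging over the sphere, the absorbed flux is S(1−α)/4 = 6.007 W m^-2.
Radiative balance εσT⁴ = 6.007 gives T = [6.007/(0.95·σ)]^(1/4) = 102.8 K.

103 K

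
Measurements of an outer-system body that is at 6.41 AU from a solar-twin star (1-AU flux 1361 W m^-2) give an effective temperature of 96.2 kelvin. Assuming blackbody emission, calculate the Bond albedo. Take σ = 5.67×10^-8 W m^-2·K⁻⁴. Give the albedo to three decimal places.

Irradiance scales as 1/d², so S = 1361 W m^-2 × (1/6.41)² = 33.12 W m^-2.
Energy balance: S(1−α)/4 = σT⁴, so 1−α = 4σT⁴/S.
σT⁴ = 4.856 W m^-2, so 4σT⁴ = 19.42 W m^-2.
1−α = 19.42/33.12 = 0.5864, so α = 0.4136.

0.414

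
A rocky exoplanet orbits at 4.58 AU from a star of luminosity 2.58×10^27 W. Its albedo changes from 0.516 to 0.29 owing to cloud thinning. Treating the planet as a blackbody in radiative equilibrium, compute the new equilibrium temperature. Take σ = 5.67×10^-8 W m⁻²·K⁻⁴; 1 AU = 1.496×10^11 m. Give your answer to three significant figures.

192 K

Orbital distance: d = 4.58 AU = 6.852×10^11 m.
Spreading L over a sphere of radius d: S = 2.58×10^27/(4π·6.85×10^11²) = 437.3 W m⁻².
With the new albedo, S(1−α₂)/4 = 77.63 W m⁻², so T₂ = 192.4 K.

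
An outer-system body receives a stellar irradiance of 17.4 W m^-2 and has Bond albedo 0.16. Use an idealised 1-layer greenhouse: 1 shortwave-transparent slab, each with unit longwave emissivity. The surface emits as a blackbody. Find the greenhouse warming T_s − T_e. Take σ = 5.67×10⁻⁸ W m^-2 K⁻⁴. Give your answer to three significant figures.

The effective emission temperature is T_e = [S(1−α)/(4σ)]^¼ = 89.60 K.
T_s = (N+1)^(1/4)·T_e = 106.6 K.
So the greenhouse effect raises the surface by 106.6 − 89.60 = 16.95 K.

17.0 K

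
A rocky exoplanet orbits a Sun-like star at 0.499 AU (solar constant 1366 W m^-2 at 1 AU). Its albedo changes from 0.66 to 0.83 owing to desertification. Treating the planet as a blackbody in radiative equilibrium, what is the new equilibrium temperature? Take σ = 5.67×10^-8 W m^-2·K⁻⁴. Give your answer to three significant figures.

By the inverse-square law, S = 1366/0.499² = 5486 W m^-2.
New equilibrium: T₂ = [(1−0.83)·5486/(4σ)]^(1/4) = 253.2 K.

253 K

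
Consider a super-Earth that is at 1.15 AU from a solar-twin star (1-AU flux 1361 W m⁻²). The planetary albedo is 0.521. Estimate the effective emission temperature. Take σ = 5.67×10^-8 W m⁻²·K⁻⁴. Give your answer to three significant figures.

216 K

By the inverse-square law, S = 1361/1.15² = 1029 W m⁻².
Averaging over the sphere, the absorbed flux is S(1−α)/4 = 123.2 W m⁻².
Balancing against σT⁴: T = (123.2/5.67×10⁻⁸)^(1/4) = 215.9 K.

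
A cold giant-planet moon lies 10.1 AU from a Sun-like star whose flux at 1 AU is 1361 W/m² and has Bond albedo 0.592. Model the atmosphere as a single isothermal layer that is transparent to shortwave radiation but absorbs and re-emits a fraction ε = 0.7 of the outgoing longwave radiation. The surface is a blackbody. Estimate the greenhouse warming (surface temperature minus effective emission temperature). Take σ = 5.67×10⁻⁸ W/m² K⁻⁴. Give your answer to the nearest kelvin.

8 kelvin

By the inverse-square law, S = 1361/10.1² = 13.34 W/m².
Effective emission temperature (TOA balance): σT_e⁴ = S(1−α)/4 = 1.361 W/m² → T_e = 69.99 K.
Surface balance with a leaky layer gives σT_s⁴ = σT_e⁴·2/(2−ε), so T_s = T_e·[2/(2−0.7)]^(1/4) = 77.95 K.
Greenhouse warming: T_s − T_e = 7.959 K.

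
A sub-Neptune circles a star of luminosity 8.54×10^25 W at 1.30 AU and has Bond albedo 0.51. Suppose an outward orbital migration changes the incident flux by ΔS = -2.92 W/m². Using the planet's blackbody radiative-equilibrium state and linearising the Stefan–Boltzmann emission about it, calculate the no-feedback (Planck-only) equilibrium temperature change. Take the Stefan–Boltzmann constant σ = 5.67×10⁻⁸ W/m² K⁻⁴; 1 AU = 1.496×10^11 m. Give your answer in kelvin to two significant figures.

-0.57 K

d = 1.30 × 1.496×10^11 m = 1.945×10^11 m.
Spreading L over a sphere of radius d: S = 8.54×10^25/(4π·1.94×10^11²) = 179.7 W/m².
The baseline emission temperature is T_e = 140.4 K.
TOA radiative forcing: ΔF = (1−α)ΔS/4 = 0.49·(-2.92)/4 = -0.3577 W/m².
Planck response: λ_P = 4σT_e³ = 4·5.67×10⁻⁸·(140.4)³ = 0.6272 W/m²/K.
ΔT₀ = ΔF/λ_P = -0.3577/0.6272 = -0.570 K.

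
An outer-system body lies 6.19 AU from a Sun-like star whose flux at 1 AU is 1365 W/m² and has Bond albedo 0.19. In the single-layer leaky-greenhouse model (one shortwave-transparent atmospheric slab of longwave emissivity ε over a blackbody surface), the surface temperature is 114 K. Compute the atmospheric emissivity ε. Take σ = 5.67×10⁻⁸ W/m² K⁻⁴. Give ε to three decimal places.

0.493

Irradiance scales as 1/d², so S = 1365 W/m² × (1/6.19)² = 35.62 W/m².
Effective temperature: T_e = [S(1−α)/(4σ)]^(1/4) = 106.2 K.
Inverting T_s⁴ = 2T_e⁴/(2−ε): (T_e/T_s)⁴ = 0.7533, so ε = 2(1 − 0.7533) = 0.4934.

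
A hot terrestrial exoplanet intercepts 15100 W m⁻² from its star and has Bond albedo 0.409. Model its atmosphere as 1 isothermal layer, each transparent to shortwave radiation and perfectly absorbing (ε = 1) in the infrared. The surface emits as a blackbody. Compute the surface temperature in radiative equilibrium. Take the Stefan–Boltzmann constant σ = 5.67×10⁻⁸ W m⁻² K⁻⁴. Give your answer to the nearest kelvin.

530 K

The effective emission temperature is T_e = [S(1−α)/(4σ)]^¼ = 445.4 K.
With N = 1 opaque layers, T_s = (N+1)^(1/4)·T_e = 2^(1/4)·445.4 = 529.6 K.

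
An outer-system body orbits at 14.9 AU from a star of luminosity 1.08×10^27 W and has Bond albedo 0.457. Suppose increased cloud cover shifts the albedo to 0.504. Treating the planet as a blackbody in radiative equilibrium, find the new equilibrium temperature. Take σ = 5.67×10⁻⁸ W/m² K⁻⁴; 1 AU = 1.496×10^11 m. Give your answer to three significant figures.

78.4 K

Orbital distance: d = 14.9 AU = 2.229×10^12 m.
Spreading L over a sphere of radius d: S = 1.08×10^27/(4π·2.23×10^12²) = 17.30 W/m².
New equilibrium: T₂ = [(1−0.504)·17.30/(4σ)]^(1/4) = 78.42 K.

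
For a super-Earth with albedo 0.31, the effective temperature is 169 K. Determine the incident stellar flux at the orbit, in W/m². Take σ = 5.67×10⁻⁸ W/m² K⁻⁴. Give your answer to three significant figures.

268 W/m²

From S(1−α)/4 = σT⁴: S = 4σT⁴/(1−α).
σT⁴ = 5.67×10⁻⁸·(169)⁴ = 46.25 W/m².
So S = 4×46.25/(1−0.31) = 268.1 W/m².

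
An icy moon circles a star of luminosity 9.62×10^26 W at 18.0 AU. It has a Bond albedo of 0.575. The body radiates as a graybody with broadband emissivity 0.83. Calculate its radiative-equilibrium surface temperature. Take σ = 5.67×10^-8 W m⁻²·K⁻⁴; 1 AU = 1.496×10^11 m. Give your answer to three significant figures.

Orbital distance: d = 18.0 AU = 2.693×10^12 m.
Spreading L over a sphere of radius d: S = 9.62×10^26/(4π·2.69×10^12²) = 10.56 W m⁻².
The planet absorbs (1−α)S over its disc πR² and re-emits over 4πR², so the mean absorbed flux is (1−0.575)·10.56/4 = 1.122 W m⁻².
Radiative balance εσT⁴ = 1.122 gives T = [1.122/(0.83·σ)]^(1/4) = 69.87 K.

69.9 kelvin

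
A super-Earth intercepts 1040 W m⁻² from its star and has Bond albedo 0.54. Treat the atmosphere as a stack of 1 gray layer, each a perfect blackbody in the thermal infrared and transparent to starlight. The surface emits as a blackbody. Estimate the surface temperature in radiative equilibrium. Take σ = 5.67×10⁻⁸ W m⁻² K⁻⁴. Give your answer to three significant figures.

255 K

OLR = S(1−α)/4 = 119.6 W m⁻²; the top layer radiates at T_e = 214.3 K.
For an N-layer opaque stack, T_s⁴ = (N+1)T_e⁴, hence T_s = (2)^(1/4)×214.3 K = 254.9 K.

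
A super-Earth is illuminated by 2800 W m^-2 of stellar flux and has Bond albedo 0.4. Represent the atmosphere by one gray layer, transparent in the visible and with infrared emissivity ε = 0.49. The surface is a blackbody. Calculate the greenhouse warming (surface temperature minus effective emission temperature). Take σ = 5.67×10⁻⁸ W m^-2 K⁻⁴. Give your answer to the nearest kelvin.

Effective emission temperature (TOA balance): σT_e⁴ = S(1−α)/4 = 420.0 W m^-2 → T_e = 293.4 K.
Surface balance with a leaky layer gives σT_s⁴ = σT_e⁴·2/(2−ε), so T_s = T_e·[2/(2−0.49)]^(1/4) = 314.7 K.
T_s − T_e = 314.7 − 293.4 = 21.35 K.

21 K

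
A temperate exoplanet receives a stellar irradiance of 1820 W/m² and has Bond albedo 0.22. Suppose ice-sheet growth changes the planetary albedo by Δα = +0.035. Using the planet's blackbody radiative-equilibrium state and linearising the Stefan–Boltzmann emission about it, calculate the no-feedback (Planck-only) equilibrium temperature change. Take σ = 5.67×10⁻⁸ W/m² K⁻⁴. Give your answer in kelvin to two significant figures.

-3.2 K

Reference equilibrium: T_e = [S(1−α)/(4σ)]^(1/4) = 281.3 K.
TOA radiative forcing: ΔF = −S·Δα/4 = −1820·(+0.035)/4 = -15.93 W/m².
Planck response: λ_P = 4σT_e³ = 4·5.67×10⁻⁸·(281.3)³ = 5.047 W/m²/K.
ΔT₀ = ΔF/λ_P = -15.93/5.047 = -3.16 K.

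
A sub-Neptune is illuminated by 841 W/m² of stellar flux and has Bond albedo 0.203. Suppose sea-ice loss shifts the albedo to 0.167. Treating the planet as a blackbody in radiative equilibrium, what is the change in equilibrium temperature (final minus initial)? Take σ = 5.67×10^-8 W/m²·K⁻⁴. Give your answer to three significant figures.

With α = 0.203, T₁ = 233.2 K.
Final:   T₂ = [S(1−0.167)/(4σ)]^(1/4) = 235.7 K.
ΔT = T₂ − T₁ = 2.589 K.

2.59 kelvin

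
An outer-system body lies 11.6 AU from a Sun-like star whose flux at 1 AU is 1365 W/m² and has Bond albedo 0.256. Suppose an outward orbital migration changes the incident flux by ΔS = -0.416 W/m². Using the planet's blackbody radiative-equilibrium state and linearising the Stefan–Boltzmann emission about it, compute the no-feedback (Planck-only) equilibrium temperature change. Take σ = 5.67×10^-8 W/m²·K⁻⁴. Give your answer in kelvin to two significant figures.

-0.78 K

Flux at the orbit: S = 1365/(11.6)² = 10.14 W/m².
Unperturbed T_e = [10.14·(1−0.256)/(4σ)]^¼ = 75.95 K.
Only a fraction (1−α) is absorbed and it's spread over 4πR², so ΔF = (1−α)ΔS/4 = -0.07738 W/m².
Planck response: λ_P = 4σT_e³ = 4·5.67×10⁻⁸·(75.95)³ = 0.09937 W/m²/K.
Hence the no-feedback warming is ΔF/(4σT_e³) = -0.779 K.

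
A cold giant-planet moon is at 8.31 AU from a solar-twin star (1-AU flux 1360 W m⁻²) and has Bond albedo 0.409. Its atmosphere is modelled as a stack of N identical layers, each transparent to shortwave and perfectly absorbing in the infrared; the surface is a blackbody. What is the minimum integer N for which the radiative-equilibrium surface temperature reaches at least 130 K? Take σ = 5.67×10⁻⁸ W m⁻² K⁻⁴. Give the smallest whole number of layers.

5

Flux at the orbit: S = 1360/(8.31)² = 19.69 W m⁻².
OLR = S(1−α)/4 = 2.910 W m⁻²; the top layer radiates at T_e = 84.64 K.
Need (N+1)T_e⁴ ≥ T_s⁴, i.e. N+1 ≥ (130/84.64)⁴ = 5.565.
So N ≥ 4.565; the smallest integer is N = 5.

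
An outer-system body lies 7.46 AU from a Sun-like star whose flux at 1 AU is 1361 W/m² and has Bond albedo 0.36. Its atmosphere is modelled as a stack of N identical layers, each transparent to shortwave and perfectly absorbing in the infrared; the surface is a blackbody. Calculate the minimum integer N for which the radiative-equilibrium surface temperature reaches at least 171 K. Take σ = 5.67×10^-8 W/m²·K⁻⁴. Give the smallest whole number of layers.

Flux at the orbit: S = 1361/(7.46)² = 24.46 W/m².
OLR = S(1−α)/4 = 3.913 W/m²; the top layer radiates at T_e = 91.14 K.
T_s = (N+1)^(1/4)·T_e ≥ 171 K requires N+1 ≥ (T_s/T_e)⁴ = (171/91.14)⁴ = 12.390.
The minimum whole number is N = 12.

12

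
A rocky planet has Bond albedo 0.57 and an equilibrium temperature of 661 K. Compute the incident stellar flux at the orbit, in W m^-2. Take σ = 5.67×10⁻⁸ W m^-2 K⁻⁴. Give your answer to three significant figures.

From S(1−α)/4 = σT⁴: S = 4σT⁴/(1−α).
The emitted flux is σT⁴ = 10820 W m^-2.
S = 4·10820/0.43 = 1.007×10^5 W m^-2.

1.01×10^5 W m^-2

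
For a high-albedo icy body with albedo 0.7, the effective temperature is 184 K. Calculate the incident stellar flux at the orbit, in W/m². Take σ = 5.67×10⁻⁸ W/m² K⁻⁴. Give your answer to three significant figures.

867 W/m²

Invert the energy balance for S: S = 4σT⁴/(1−α).
σT⁴ = 5.67×10⁻⁸·(184)⁴ = 64.99 W/m².
So S = 4×64.99/(1−0.7) = 866.5 W/m².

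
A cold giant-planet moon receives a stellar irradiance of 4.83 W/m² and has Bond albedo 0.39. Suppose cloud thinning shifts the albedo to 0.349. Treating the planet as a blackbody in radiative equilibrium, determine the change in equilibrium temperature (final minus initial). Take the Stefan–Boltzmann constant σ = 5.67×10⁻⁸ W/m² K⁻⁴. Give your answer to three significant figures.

0.984 kelvin

With α = 0.39, T₁ = 60.04 K.
After:  T₂ = [4.830·0.651/(4σ)]^(1/4) = 61.02 K.
ΔT = T₂ − T₁ = 0.9843 K.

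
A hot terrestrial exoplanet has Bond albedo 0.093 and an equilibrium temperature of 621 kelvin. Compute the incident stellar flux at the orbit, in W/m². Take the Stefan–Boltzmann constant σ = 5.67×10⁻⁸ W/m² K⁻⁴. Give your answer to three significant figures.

Invert the energy balance for S: S = 4σT⁴/(1−α).
The emitted flux is σT⁴ = 8432 W/m².
So S = 4×8432/(1−0.093) = 37190 W/m².

37200 W/m²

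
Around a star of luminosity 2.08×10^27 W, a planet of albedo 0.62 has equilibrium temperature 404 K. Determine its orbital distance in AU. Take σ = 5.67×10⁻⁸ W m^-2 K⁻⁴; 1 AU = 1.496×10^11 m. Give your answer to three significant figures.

Energy balance gives S = 4σT⁴/(1−α) = 15900 W m^-2.
S = L/(4πd²) → d = √(L/4πS) = √(2.08×10^27/(4π·15900)) = 1.020×10^11 m = 0.6820 AU.

0.682 AU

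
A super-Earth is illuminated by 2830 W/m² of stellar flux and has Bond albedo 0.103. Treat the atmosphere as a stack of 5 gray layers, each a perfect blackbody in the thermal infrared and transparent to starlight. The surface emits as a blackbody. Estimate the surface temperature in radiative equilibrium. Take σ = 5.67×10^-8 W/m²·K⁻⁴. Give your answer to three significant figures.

Top-of-atmosphere balance: σT_e⁴ = S(1−α)/4 = 634.6 W/m² → T_e = 325.3 K.
Layer-by-layer balance gives σT_s⁴ = (N+1)σT_e⁴, so T_s = 6^¼·325.3 = 509.1 K.

509 K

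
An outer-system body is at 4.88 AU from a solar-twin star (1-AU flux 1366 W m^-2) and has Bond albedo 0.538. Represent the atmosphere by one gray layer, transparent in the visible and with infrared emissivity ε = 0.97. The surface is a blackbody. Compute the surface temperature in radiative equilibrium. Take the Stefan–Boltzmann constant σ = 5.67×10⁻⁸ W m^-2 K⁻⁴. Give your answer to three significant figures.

123 kelvin

By the inverse-square law, S = 1366/4.88² = 57.36 W m^-2.
Effective emission temperature (TOA balance): σT_e⁴ = S(1−α)/4 = 6.625 W m^-2 → T_e = 104.0 K.
For a single slab of emissivity ε, T_s⁴ = 2T_e⁴/(2−ε); thus T_s = 104.0·(1.942)^(1/4) = 122.7 K.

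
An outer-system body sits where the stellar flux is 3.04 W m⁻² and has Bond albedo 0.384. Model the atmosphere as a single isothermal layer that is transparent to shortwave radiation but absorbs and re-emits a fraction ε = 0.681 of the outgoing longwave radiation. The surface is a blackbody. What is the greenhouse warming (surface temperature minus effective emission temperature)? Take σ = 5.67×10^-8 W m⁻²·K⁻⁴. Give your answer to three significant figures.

At the top of the atmosphere, σT_e⁴ = S(1−α)/4 = 0.4682 W m⁻², giving T_e = 53.60 K.
Surface balance with a leaky layer gives σT_s⁴ = σT_e⁴·2/(2−ε), so T_s = T_e·[2/(2−0.681)]^(1/4) = 59.48 K.
T_s − T_e = 59.48 − 53.60 = 5.879 K.

5.88 kelvin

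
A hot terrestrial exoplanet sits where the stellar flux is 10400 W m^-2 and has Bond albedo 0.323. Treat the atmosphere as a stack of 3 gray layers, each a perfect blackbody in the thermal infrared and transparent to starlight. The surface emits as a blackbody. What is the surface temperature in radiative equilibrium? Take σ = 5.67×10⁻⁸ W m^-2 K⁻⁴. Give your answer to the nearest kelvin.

594 K

The effective emission temperature is T_e = [S(1−α)/(4σ)]^¼ = 419.8 K.
For an N-layer opaque stack, T_s⁴ = (N+1)T_e⁴, hence T_s = (4)^(1/4)×419.8 K = 593.6 K.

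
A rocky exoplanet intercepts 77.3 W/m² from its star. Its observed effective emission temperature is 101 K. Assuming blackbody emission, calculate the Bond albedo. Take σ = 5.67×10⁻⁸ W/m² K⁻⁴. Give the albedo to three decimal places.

From σT⁴ = S(1−α)/4 we invert for α: 1−α = 4σT⁴/S.
σT⁴ = 5.900 W/m², so 4σT⁴ = 23.60 W/m².
Hence α = 1 − 23.60/77.30 = 0.6947.

0.695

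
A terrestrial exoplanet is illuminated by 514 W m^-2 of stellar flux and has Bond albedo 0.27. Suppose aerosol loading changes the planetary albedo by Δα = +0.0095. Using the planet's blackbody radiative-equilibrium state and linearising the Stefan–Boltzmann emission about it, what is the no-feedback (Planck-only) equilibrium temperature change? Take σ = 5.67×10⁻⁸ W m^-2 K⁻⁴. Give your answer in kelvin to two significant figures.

-0.66 K

Unperturbed T_e = [514.0·(1−0.27)/(4σ)]^¼ = 201.7 K.
ΔF = −(S/4)Δα = −(514.0/4)×(+0.0095) = -1.221 W m^-2.
Linearising σT⁴ gives d(σT⁴)/dT = 4σT_e³ = 1.860 W m^-2 per K.
So ΔT₀ = -1.221/1.860 = -0.656 K.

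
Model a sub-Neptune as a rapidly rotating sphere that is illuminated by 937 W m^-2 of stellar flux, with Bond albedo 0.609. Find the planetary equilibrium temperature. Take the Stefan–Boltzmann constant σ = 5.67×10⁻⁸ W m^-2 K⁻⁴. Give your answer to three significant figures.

200 K

Absorbed flux (global mean): S(1−α)/4 = 937.0·0.391/4 = 91.59 W m^-2.
Balancing against σT⁴: T = (91.59/5.67×10⁻⁸)^(1/4) = 200.5 K.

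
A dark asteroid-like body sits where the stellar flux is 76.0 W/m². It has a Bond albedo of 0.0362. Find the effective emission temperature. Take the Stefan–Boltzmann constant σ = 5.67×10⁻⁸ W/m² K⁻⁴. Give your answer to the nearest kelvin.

134 K

Averaging over the sphere, the absorbed flux is S(1−α)/4 = 18.31 W/m².
In equilibrium σT⁴ equals this, so T = 134.1 K.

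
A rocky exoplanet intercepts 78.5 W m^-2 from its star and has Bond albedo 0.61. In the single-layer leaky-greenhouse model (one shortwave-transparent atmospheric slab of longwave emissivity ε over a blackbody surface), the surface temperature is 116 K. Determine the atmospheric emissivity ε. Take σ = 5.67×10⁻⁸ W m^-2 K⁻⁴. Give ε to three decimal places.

0.509

First, T_e = [78.50·(1−0.61)/(4σ)]^(1/4) = 107.8 K.
T_s⁴ = T_e⁴·2/(2−ε) → ε = 2 − 2(T_e/T_s)⁴ = 2 − 2·(107.8/116)⁴ = 0.5090.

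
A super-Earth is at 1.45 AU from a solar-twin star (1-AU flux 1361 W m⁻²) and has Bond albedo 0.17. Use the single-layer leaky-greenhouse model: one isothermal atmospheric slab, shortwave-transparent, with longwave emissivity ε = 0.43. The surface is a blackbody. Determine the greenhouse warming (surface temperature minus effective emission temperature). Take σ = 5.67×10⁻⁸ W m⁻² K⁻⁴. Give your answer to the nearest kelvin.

14 K

Irradiance scales as 1/d², so S = 1361 W m⁻² × (1/1.45)² = 647.3 W m⁻².
Effective emission temperature (TOA balance): σT_e⁴ = S(1−α)/4 = 134.3 W m⁻² → T_e = 220.6 K.
For a single slab of emissivity ε, T_s⁴ = 2T_e⁴/(2−ε); thus T_s = 220.6·(1.274)^(1/4) = 234.4 K.
The atmosphere warms the surface by 13.76 K.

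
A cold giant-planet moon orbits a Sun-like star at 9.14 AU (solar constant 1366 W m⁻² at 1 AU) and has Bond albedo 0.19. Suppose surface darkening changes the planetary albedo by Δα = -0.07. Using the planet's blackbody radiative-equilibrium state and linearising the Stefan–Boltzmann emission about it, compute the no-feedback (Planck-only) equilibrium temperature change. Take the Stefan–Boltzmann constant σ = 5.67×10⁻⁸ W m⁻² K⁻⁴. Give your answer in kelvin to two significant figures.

1.9 K

Flux at the orbit: S = 1366/(9.14)² = 16.35 W m⁻².
Reference equilibrium: T_e = [S(1−α)/(4σ)]^(1/4) = 87.42 K.
The change in absorbed flux is Δ[S(1−α)/4] = −SΔα/4 = 0.2862 W m⁻².
Planck response: λ_P = 4σT_e³ = 4·5.67×10⁻⁸·(87.42)³ = 0.1515 W m⁻²/K.
So ΔT₀ = 0.2862/0.1515 = 1.89 K.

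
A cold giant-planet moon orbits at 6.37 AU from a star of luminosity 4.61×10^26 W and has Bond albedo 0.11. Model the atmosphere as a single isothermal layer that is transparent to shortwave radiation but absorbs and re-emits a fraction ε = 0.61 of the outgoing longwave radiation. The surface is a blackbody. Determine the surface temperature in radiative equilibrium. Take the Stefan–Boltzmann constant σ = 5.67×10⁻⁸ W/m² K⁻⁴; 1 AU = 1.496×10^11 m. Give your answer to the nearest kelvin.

123 K

Orbital distance: d = 6.37 AU = 9.530×10^11 m.
Spreading L over a sphere of radius d: S = 4.61×10^26/(4π·9.53×10^11²) = 40.40 W/m².
The planet radiates to space at T_e = [S(1−α)/(4σ)]^(1/4) = 112.2 K.
Surface balance with a leaky layer gives σT_s⁴ = σT_e⁴·2/(2−ε), so T_s = T_e·[2/(2−0.61)]^(1/4) = 122.9 K.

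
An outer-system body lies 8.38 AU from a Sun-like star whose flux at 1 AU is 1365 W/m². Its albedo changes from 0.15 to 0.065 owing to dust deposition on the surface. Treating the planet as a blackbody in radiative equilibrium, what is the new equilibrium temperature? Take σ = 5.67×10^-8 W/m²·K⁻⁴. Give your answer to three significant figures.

94.6 K

Irradiance scales as 1/d², so S = 1365 W/m² × (1/8.38)² = 19.44 W/m².
New equilibrium: T₂ = [(1−0.065)·19.44/(4σ)]^(1/4) = 94.61 K.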